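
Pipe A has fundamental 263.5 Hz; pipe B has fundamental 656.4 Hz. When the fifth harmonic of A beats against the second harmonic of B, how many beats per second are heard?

4.7 Hz

Fifth harmonic of the first: 5·263.5 = 1317.5 Hz.
Second harmonic of the second: 2·656.4 = 1312.8 Hz.
f_beat = |1317.5 − 1312.8| = 4.7 Hz.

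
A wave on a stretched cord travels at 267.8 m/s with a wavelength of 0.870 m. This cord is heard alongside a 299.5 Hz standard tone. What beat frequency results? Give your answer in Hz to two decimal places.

Source frequency f = v/λ = 267.8/0.870 = 307.8161 Hz.
f_beat = |307.8161 − 299.5| = 8.32 Hz.

8.32 Hz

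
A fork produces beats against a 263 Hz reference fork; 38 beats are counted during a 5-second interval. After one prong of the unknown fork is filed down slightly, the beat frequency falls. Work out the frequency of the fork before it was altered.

Beat frequency = 38/5 = 7.6 Hz.
|f − 263| = 7.6, so the fork was at either 255.4 Hz or 270.6 Hz.
Filing a prong removes mass and raises the fork's frequency; the adjustment raises the fork's frequency.
The beat rate fell, so the adjustment moved the fork toward 263 Hz — it must have started below the reference.

255.4 Hz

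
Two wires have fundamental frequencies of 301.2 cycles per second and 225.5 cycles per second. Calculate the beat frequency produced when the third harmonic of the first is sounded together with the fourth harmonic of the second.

Third harmonic of the first: 3·301.2 = 903.6 Hz.
Fourth harmonic of the second: 4·225.5 = 902.0 Hz.
f_beat = |903.6 − 902.0| = 1.6 Hz.

1.6 Hz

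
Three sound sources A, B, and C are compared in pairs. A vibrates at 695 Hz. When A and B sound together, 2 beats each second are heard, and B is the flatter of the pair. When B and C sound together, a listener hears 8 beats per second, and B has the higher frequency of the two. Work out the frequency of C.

B is below A, so f_B = 695 − 2 = 693 Hz.
C is below B, so f_C = 693 − 8 = 685 Hz.

685 Hz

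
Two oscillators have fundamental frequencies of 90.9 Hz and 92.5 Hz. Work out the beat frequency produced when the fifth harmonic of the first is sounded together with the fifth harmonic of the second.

Fifth harmonic of the first: 5·90.9 = 454.5 Hz.
Fifth harmonic of the second: 5·92.5 = 462.5 Hz.
f_beat = |454.5 − 462.5| = 8.0 Hz.

8.0 Hz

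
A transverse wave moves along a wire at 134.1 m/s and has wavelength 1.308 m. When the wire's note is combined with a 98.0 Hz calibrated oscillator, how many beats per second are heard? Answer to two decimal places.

4.52 Hz

Source frequency f = v/λ = 134.1/1.308 = 102.5229 Hz.
f_beat = |102.5229 − 98.0| = 4.52 Hz.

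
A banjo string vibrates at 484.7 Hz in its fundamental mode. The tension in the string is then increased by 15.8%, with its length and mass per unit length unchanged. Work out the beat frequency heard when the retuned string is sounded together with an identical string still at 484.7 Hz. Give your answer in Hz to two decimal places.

For a string, f ∝ √T, so the new frequency is 484.7·√1.158 = 521.5876 Hz.
f_beat = |521.5876 − 484.7| = 36.89 Hz.

36.89 Hz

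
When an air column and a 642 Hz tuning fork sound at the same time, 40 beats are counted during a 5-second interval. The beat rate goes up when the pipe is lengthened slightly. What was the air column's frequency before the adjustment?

634 Hz

Beat frequency = 40/5 = 8 Hz.
|f − 642| = 8, so the air column was at either 634 Hz or 650 Hz.
A longer pipe has a lower fundamental; the adjustment lowers the air column's frequency.
The beat rate rose, so the adjustment moved the air column further from 642 Hz — it was already below the reference.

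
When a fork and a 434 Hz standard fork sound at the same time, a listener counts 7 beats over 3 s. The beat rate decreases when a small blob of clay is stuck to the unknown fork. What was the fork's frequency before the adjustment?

436.3333 Hz

Beat frequency = 7/3 = 2.3333 Hz.
|f − 434| = 2.3333, so the fork was at either 431.6667 Hz or 436.3333 Hz.
Adding mass to a fork lowers its frequency; the adjustment lowers the fork's frequency.
The beat rate fell, so the adjustment moved the fork toward 434 Hz — it must have started above the reference.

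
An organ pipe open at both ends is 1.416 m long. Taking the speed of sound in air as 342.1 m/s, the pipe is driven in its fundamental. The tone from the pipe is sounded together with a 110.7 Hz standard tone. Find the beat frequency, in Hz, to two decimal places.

10.10 Hz

Open pipe: f_n = n·v/(2L) = 1·342.1/(2·1.416) = 120.7980 Hz.
f_beat = |120.7980 − 110.7| = 10.10 Hz.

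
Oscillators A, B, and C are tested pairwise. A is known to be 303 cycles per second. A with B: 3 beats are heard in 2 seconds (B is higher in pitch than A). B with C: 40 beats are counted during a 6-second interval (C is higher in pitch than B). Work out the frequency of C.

A–B: Beat frequency = 3/2 = 1.5 Hz.
B is above A, so f_B = 303 + 1.5 = 304.5 Hz.
B–C: Beat frequency = 40/6 = 6.6667 Hz.
C is above B, so f_C = 304.5 + 6.6667 = 311.1667 Hz.

311.1667 Hz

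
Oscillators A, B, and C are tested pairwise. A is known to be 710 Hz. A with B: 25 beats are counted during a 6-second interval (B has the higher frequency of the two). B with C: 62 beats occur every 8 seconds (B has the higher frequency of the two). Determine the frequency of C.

706.4167 Hz

A–B: Beat frequency = 25/6 = 4.1667 Hz.
B is above A, so f_B = 710 + 4.1667 = 714.1667 Hz.
B–C: Beat frequency = 62/8 = 7.75 Hz.
C is below B, so f_C = 714.1667 − 7.75 = 706.4167 Hz.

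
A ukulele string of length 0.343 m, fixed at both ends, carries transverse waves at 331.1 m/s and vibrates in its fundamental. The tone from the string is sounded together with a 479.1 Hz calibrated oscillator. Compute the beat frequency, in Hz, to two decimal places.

For a string fixed at both ends, f_n = n·v/(2L) = 1·331.1/(2·0.343) = 482.6531 Hz.
f_beat = |482.6531 − 479.1| = 3.55 Hz.

3.55 Hz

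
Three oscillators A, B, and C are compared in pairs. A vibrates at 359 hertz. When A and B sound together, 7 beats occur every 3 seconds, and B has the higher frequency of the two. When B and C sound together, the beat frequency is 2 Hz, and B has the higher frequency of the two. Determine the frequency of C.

359.3333 Hz

A–B: Beat frequency = 7/3 = 2.3333 Hz.
B is above A, so f_B = 359 + 2.3333 = 361.3333 Hz.
C is below B, so f_C = 361.3333 − 2 = 359.3333 Hz.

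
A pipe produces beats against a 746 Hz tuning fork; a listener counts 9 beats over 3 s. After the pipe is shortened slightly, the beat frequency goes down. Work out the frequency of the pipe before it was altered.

743 Hz

Beat frequency = 9/3 = 3 Hz.
|f − 746| = 3, so the pipe was at either 743 Hz or 749 Hz.
A shorter pipe has a higher fundamental; the adjustment raises the pipe's frequency.
The beat rate fell, so the adjustment moved the pipe toward 746 Hz — it must have started below the reference.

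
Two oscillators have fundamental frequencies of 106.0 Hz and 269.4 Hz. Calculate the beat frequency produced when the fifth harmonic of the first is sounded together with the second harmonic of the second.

8.8 Hz

Fifth harmonic of the first: 5·106.0 = 530.0 Hz.
Second harmonic of the second: 2·269.4 = 538.8 Hz.
f_beat = |530.0 − 538.8| = 8.8 Hz.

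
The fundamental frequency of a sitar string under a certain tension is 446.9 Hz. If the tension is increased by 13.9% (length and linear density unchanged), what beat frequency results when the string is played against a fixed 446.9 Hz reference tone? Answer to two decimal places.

30.05 Hz

For a string, f ∝ √T, so the new frequency is 446.9·√1.139 = 476.9493 Hz.
f_beat = |476.9493 − 446.9| = 30.05 Hz.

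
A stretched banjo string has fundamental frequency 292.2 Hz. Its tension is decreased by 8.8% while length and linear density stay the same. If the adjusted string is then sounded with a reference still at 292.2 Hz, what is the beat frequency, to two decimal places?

13.15 Hz

For a string, f ∝ √T, so the new frequency is 292.2·√0.912 = 279.0472 Hz.
f_beat = |279.0472 − 292.2| = 13.15 Hz.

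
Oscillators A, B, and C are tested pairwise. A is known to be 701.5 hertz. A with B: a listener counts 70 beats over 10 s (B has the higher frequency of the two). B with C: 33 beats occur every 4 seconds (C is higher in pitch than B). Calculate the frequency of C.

A–B: Beat frequency = 70/10 = 7 Hz.
B is above A, so f_B = 701.5 + 7 = 708.5 Hz.
B–C: Beat frequency = 33/4 = 8.25 Hz.
C is above B, so f_C = 708.5 + 8.25 = 716.75 Hz.

716.75 Hz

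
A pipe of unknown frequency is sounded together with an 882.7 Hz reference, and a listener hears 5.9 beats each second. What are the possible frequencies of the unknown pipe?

876.8 Hz or 888.6 Hz

|f − 882.7| = 5.9, so f = 882.7 ± 5.9.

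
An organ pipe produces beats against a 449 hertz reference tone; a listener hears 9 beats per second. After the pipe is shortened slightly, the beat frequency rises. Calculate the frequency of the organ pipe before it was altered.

458 Hz

|f − 449| = 9, so the organ pipe was at either 440 Hz or 458 Hz.
A shorter pipe has a higher fundamental; the adjustment raises the organ pipe's frequency.
The beat rate rose, so the adjustment moved the organ pipe further from 449 Hz — it was already above the reference.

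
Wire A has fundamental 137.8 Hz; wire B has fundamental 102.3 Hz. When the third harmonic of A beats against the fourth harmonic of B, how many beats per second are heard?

4.2 Hz

Third harmonic of the first: 3·137.8 = 413.4 Hz.
Fourth harmonic of the second: 4·102.3 = 409.2 Hz.
f_beat = |413.4 − 409.2| = 4.2 Hz.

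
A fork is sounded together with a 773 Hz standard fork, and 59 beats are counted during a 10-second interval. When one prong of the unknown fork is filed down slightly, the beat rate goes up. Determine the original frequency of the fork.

778.9 Hz

Beat frequency = 59/10 = 5.9 Hz.
|f − 773| = 5.9, so the fork was at either 767.1 Hz or 778.9 Hz.
Filing a prong removes mass and raises the fork's frequency; the adjustment raises the fork's frequency.
The beat rate rose, so the adjustment moved the fork further from 773 Hz — it was already above the reference.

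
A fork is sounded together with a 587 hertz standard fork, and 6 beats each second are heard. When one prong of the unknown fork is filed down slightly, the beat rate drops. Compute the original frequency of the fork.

581 Hz

|f − 587| = 6, so the fork was at either 581 Hz or 593 Hz.
Filing a prong removes mass and raises the fork's frequency; the adjustment raises the fork's frequency.
The beat rate fell, so the adjustment moved the fork toward 587 Hz — it must have started below the reference.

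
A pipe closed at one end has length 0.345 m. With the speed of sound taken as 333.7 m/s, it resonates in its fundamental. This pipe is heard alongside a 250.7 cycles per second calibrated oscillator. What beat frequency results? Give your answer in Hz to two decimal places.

8.89 Hz

Closed pipe (odd harmonics): f_n = n·v/(4L) = 1·333.7/(4·0.345) = 241.8116 Hz.
f_beat = |241.8116 − 250.7| = 8.89 Hz.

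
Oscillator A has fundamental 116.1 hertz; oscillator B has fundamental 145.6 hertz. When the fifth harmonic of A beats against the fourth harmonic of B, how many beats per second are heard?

1.9 Hz

Fifth harmonic of the first: 5·116.1 = 580.5 Hz.
Fourth harmonic of the second: 4·145.6 = 582.4 Hz.
f_beat = |580.5 − 582.4| = 1.9 Hz.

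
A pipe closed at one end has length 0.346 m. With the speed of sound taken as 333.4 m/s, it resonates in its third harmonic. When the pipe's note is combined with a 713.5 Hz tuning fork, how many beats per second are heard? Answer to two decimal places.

9.19 Hz

Closed pipe (odd harmonics): f_n = n·v/(4L) = 3·333.4/(4·0.346) = 722.6879 Hz.
f_beat = |722.6879 − 713.5| = 9.19 Hz.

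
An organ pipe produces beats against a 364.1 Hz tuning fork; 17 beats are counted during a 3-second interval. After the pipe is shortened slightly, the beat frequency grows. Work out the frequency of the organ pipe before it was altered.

Beat frequency = 17/3 = 5.6667 Hz.
|f − 364.1| = 5.6667, so the organ pipe was at either 358.4333 Hz or 369.7667 Hz.
A shorter pipe has a higher fundamental; the adjustment raises the organ pipe's frequency.
The beat rate rose, so the adjustment moved the organ pipe further from 364.1 Hz — it was already above the reference.

369.7667 Hz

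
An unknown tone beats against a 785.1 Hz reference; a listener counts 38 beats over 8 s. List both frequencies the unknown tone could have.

780.35 Hz or 789.85 Hz

Beat frequency = 38/8 = 4.75 Hz.
|f − 785.1| = 4.75, so f = 785.1 ± 4.75.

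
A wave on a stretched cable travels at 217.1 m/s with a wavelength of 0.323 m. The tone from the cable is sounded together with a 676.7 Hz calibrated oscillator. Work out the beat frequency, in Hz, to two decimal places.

Source frequency f = v/λ = 217.1/0.323 = 672.1362 Hz.
f_beat = |672.1362 − 676.7| = 4.56 Hz.

4.56 Hz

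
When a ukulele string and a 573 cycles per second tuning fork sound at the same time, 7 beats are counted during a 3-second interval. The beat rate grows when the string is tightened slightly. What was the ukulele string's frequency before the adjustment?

575.3333 Hz

Beat frequency = 7/3 = 2.3333 Hz.
|f − 573| = 2.3333, so the ukulele string was at either 570.6667 Hz or 575.3333 Hz.
Increasing tension raises a string's frequency; the adjustment raises the ukulele string's frequency.
The beat rate rose, so the adjustment moved the ukulele string further from 573 Hz — it was already above the reference.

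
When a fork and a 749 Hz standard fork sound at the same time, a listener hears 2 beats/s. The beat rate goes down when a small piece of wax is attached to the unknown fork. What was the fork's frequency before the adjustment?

751 Hz

|f − 749| = 2, so the fork was at either 747 Hz or 751 Hz.
Loading a fork with wax lowers its frequency; the adjustment lowers the fork's frequency.
The beat rate fell, so the adjustment moved the fork toward 749 Hz — it must have started above the reference.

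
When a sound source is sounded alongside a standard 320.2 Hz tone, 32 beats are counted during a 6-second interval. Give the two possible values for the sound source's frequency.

314.8667 Hz or 325.5333 Hz

Beat frequency = 32/6 = 5.3333 Hz.
|f − 320.2| = 5.3333, so f = 320.2 ± 5.3333.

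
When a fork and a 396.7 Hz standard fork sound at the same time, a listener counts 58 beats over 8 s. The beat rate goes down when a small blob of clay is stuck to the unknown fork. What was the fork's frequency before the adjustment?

Beat frequency = 58/8 = 7.25 Hz.
|f − 396.7| = 7.25, so the fork was at either 389.45 Hz or 403.95 Hz.
Adding mass to a fork lowers its frequency; the adjustment lowers the fork's frequency.
The beat rate fell, so the adjustment moved the fork toward 396.7 Hz — it must have started above the reference.

403.95 Hz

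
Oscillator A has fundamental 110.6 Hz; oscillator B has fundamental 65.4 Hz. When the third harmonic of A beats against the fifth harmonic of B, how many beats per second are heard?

Third harmonic of the first: 3·110.6 = 331.8 Hz.
Fifth harmonic of the second: 5·65.4 = 327.0 Hz.
f_beat = |331.8 − 327.0| = 4.8 Hz.

4.8 Hz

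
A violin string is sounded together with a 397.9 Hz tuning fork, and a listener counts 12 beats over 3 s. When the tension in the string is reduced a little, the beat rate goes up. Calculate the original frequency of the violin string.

393.9 Hz

Beat frequency = 12/3 = 4 Hz.
|f − 397.9| = 4, so the violin string was at either 393.9 Hz or 401.9 Hz.
Lower tension means lower frequency; the adjustment lowers the violin string's frequency.
The beat rate rose, so the adjustment moved the violin string further from 397.9 Hz — it was already below the reference.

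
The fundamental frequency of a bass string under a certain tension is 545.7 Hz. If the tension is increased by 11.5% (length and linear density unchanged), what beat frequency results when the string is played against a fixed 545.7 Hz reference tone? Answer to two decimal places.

For a string, f ∝ √T, so the new frequency is 545.7·√1.115 = 576.2241 Hz.
f_beat = |576.2241 − 545.7| = 30.52 Hz.

30.52 Hz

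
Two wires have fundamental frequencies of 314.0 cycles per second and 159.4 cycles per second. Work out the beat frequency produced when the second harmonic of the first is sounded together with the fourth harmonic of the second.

9.6 Hz

Second harmonic of the first: 2·314.0 = 628.0 Hz.
Fourth harmonic of the second: 4·159.4 = 637.6 Hz.
f_beat = |628.0 − 637.6| = 9.6 Hz.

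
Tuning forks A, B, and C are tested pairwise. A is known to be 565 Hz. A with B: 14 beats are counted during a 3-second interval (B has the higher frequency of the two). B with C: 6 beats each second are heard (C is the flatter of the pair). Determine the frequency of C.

A–B: Beat frequency = 14/3 = 4.6667 Hz.
B is above A, so f_B = 565 + 4.6667 = 569.6667 Hz.
C is below B, so f_C = 569.6667 − 6 = 563.6667 Hz.

563.6667 Hz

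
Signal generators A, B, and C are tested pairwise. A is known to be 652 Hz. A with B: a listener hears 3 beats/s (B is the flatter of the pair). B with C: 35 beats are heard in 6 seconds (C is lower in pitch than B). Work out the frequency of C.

B is below A, so f_B = 652 − 3 = 649 Hz.
B–C: Beat frequency = 35/6 = 5.8333 Hz.
C is below B, so f_C = 649 − 5.8333 = 643.1667 Hz.

643.1667 Hz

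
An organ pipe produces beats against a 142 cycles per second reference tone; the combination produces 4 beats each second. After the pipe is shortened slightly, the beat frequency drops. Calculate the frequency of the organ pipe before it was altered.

138 Hz

|f − 142| = 4, so the organ pipe was at either 138 Hz or 146 Hz.
A shorter pipe has a higher fundamental; the adjustment raises the organ pipe's frequency.
The beat rate fell, so the adjustment moved the organ pipe toward 142 Hz — it must have started below the reference.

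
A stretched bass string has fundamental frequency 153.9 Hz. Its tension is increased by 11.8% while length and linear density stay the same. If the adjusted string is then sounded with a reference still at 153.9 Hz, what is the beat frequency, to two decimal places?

8.83 Hz

For a string, f ∝ √T, so the new frequency is 153.9·√1.118 = 162.7270 Hz.
f_beat = |162.7270 − 153.9| = 8.83 Hz.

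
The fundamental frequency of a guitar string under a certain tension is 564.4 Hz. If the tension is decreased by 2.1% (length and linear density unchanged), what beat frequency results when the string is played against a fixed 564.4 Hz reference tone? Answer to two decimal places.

For a string, f ∝ √T, so the new frequency is 564.4·√0.979 = 558.4424 Hz.
f_beat = |558.4424 − 564.4| = 5.96 Hz.

5.96 Hz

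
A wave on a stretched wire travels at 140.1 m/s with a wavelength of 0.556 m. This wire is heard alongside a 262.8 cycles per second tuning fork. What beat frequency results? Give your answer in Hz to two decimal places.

10.82 Hz

Source frequency f = v/λ = 140.1/0.556 = 251.9784 Hz.
f_beat = |251.9784 − 262.8| = 10.82 Hz.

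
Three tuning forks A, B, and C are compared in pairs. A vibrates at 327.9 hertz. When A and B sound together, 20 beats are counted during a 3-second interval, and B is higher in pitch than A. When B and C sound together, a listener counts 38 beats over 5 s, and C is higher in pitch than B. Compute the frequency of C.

342.1667 Hz

A–B: Beat frequency = 20/3 = 6.6667 Hz.
B is above A, so f_B = 327.9 + 6.6667 = 334.5667 Hz.
B–C: Beat frequency = 38/5 = 7.6 Hz.
C is above B, so f_C = 334.5667 + 7.6 = 342.1667 Hz.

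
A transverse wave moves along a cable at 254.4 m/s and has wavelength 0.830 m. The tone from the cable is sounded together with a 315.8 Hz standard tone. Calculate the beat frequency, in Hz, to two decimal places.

Source frequency f = v/λ = 254.4/0.830 = 306.5060 Hz.
f_beat = |306.5060 − 315.8| = 9.29 Hz.

9.29 Hz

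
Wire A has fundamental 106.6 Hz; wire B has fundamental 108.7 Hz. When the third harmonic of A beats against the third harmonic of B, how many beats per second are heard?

6.3 Hz

Third harmonic of the first: 3·106.6 = 319.8 Hz.
Third harmonic of the second: 3·108.7 = 326.1 Hz.
f_beat = |319.8 − 326.1| = 6.3 Hz.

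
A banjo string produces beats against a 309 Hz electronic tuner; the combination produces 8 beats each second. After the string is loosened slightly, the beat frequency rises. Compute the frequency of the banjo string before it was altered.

301 Hz

|f − 309| = 8, so the banjo string was at either 301 Hz or 317 Hz.
Reducing tension lowers a string's frequency; the adjustment lowers the banjo string's frequency.
The beat rate rose, so the adjustment moved the banjo string further from 309 Hz — it was already below the reference.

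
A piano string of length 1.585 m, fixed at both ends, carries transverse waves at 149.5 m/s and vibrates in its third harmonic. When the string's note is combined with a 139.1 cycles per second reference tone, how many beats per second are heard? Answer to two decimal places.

2.38 Hz

For a string fixed at both ends, f_n = n·v/(2L) = 3·149.5/(2·1.585) = 141.4826 Hz.
f_beat = |141.4826 − 139.1| = 2.38 Hz.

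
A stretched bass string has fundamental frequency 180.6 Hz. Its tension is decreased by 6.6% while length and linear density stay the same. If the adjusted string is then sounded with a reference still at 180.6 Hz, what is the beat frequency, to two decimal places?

6.06 Hz

For a string, f ∝ √T, so the new frequency is 180.6·√0.934 = 174.5385 Hz.
f_beat = |174.5385 − 180.6| = 6.06 Hz.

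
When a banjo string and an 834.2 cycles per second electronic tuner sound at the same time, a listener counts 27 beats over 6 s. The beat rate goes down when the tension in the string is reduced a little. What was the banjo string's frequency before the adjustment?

Beat frequency = 27/6 = 4.5 Hz.
|f − 834.2| = 4.5, so the banjo string was at either 829.7 Hz or 838.7 Hz.
Lower tension means lower frequency; the adjustment lowers the banjo string's frequency.
The beat rate fell, so the adjustment moved the banjo string toward 834.2 Hz — it must have started above the reference.

838.7 Hz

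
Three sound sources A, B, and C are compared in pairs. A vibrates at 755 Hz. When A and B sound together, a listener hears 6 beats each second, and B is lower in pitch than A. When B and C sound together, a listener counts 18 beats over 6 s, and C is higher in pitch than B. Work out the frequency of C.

752 Hz

B is below A, so f_B = 755 − 6 = 749 Hz.
B–C: Beat frequency = 18/6 = 3 Hz.
C is above B, so f_C = 749 + 3 = 752 Hz.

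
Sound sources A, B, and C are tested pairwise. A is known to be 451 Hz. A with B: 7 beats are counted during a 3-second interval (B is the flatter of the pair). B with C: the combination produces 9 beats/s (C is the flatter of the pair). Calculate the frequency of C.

A–B: Beat frequency = 7/3 = 2.3333 Hz.
B is below A, so f_B = 451 − 2.3333 = 448.6667 Hz.
C is below B, so f_C = 448.6667 − 9 = 439.6667 Hz.

439.6667 Hz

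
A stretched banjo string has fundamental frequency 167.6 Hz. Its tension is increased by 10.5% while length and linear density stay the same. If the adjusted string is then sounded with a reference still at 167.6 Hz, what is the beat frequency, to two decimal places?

For a string, f ∝ √T, so the new frequency is 167.6·√1.105 = 176.1794 Hz.
f_beat = |176.1794 − 167.6| = 8.58 Hz.

8.58 Hz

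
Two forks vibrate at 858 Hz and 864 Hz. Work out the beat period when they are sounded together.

f_beat = |858 − 864| = 6 Hz.
Beat period T = 1 / f_beat = 1 / 6 s.

0.167 s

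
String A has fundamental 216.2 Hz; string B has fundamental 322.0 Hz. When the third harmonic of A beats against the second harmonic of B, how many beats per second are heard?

4.6 Hz

Third harmonic of the first: 3·216.2 = 648.6 Hz.
Second harmonic of the second: 2·322.0 = 644.0 Hz.
f_beat = |648.6 − 644.0| = 4.6 Hz.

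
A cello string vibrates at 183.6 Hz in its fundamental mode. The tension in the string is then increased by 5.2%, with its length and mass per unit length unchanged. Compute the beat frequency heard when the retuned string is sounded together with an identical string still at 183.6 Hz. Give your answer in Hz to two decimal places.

For a string, f ∝ √T, so the new frequency is 183.6·√1.052 = 188.3131 Hz.
f_beat = |188.3131 − 183.6| = 4.71 Hz.

4.71 Hz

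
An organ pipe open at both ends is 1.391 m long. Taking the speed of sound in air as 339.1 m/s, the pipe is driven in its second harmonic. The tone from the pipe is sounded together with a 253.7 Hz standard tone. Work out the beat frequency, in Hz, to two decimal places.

Open pipe: f_n = n·v/(2L) = 2·339.1/(2·1.391) = 243.7815 Hz.
f_beat = |243.7815 − 253.7| = 9.92 Hz.

9.92 Hz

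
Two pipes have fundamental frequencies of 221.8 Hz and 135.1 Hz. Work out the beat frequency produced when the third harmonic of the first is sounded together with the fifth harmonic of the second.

10.1 Hz

Third harmonic of the first: 3·221.8 = 665.4 Hz.
Fifth harmonic of the second: 5·135.1 = 675.5 Hz.
f_beat = |665.4 − 675.5| = 10.1 Hz.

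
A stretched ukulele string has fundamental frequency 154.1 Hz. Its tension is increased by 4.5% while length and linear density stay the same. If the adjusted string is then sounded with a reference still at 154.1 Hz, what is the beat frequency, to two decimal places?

For a string, f ∝ √T, so the new frequency is 154.1·√1.045 = 157.5291 Hz.
f_beat = |157.5291 − 154.1| = 3.43 Hz.

3.43 Hz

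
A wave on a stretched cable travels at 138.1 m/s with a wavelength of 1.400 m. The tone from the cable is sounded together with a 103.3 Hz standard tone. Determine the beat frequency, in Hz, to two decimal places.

Source frequency f = v/λ = 138.1/1.400 = 98.6429 Hz.
f_beat = |98.6429 − 103.3| = 4.66 Hz.

4.66 Hz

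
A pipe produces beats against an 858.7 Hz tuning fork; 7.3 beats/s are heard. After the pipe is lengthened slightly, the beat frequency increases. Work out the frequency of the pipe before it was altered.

851.4 Hz

|f − 858.7| = 7.3, so the pipe was at either 851.4 Hz or 866 Hz.
A longer pipe has a lower fundamental; the adjustment lowers the pipe's frequency.
The beat rate rose, so the adjustment moved the pipe further from 858.7 Hz — it was already below the reference.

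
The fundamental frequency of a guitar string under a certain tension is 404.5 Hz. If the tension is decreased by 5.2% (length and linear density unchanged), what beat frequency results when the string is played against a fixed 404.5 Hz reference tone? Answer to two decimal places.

10.66 Hz

For a string, f ∝ √T, so the new frequency is 404.5·√0.948 = 393.8426 Hz.
f_beat = |393.8426 − 404.5| = 10.66 Hz.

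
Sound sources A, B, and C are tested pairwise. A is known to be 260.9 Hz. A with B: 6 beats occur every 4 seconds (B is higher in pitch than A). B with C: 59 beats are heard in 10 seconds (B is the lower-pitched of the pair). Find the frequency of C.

268.3 Hz

A–B: Beat frequency = 6/4 = 1.5 Hz.
B is above A, so f_B = 260.9 + 1.5 = 262.4 Hz.
B–C: Beat frequency = 59/10 = 5.9 Hz.
C is above B, so f_C = 262.4 + 5.9 = 268.3 Hz.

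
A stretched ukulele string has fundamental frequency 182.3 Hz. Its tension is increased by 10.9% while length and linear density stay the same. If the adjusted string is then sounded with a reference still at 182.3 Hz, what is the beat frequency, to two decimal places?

For a string, f ∝ √T, so the new frequency is 182.3·√1.109 = 191.9784 Hz.
f_beat = |191.9784 − 182.3| = 9.68 Hz.

9.68 Hz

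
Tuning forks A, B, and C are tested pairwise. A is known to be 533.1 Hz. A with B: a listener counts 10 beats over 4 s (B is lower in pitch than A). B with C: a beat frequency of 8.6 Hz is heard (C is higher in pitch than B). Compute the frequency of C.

A–B: Beat frequency = 10/4 = 2.5 Hz.
B is below A, so f_B = 533.1 − 2.5 = 530.6 Hz.
C is above B, so f_C = 530.6 + 8.6 = 539.2 Hz.

539.2 Hz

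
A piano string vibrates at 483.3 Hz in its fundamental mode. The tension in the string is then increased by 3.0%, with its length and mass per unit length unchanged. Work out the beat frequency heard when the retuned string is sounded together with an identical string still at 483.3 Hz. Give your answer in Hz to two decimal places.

For a string, f ∝ √T, so the new frequency is 483.3·√1.030 = 490.4959 Hz.
f_beat = |490.4959 − 483.3| = 7.20 Hz.

7.20 Hz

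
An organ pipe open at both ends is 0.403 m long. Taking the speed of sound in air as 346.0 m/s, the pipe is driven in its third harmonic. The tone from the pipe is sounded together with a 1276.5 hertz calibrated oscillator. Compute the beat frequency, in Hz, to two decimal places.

11.34 Hz

Open pipe: f_n = n·v/(2L) = 3·346.0/(2·0.403) = 1287.8412 Hz.
f_beat = |1287.8412 − 1276.5| = 11.34 Hz.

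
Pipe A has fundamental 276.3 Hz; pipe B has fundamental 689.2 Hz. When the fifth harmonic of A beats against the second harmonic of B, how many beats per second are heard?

3.1 Hz

Fifth harmonic of the first: 5·276.3 = 1381.5 Hz.
Second harmonic of the second: 2·689.2 = 1378.4 Hz.
f_beat = |1381.5 − 1378.4| = 3.1 Hz.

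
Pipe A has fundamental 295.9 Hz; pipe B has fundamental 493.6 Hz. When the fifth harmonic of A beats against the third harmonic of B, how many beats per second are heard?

Fifth harmonic of the first: 5·295.9 = 1479.5 Hz.
Third harmonic of the second: 3·493.6 = 1480.8 Hz.
f_beat = |1479.5 − 1480.8| = 1.3 Hz.

1.3 Hz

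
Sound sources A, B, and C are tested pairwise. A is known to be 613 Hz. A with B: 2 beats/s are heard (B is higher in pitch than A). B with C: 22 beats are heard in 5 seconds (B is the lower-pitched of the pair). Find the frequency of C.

B is above A, so f_B = 613 + 2 = 615 Hz.
B–C: Beat frequency = 22/5 = 4.4 Hz.
C is above B, so f_C = 615 + 4.4 = 619.4 Hz.

619.4 Hz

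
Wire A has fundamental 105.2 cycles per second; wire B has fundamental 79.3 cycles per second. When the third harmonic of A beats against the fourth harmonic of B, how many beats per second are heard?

Third harmonic of the first: 3·105.2 = 315.6 Hz.
Fourth harmonic of the second: 4·79.3 = 317.2 Hz.
f_beat = |315.6 − 317.2| = 1.6 Hz.

1.6 Hz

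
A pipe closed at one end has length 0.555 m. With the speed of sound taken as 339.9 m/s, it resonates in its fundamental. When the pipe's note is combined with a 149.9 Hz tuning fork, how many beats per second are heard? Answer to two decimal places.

Closed pipe (odd harmonics): f_n = n·v/(4L) = 1·339.9/(4·0.555) = 153.1081 Hz.
f_beat = |153.1081 − 149.9| = 3.21 Hz.

3.21 Hz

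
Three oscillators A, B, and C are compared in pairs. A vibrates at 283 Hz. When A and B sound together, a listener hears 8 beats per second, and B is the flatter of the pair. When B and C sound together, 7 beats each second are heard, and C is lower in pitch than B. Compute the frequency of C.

B is below A, so f_B = 283 − 8 = 275 Hz.
C is below B, so f_C = 275 − 7 = 268 Hz.

268 Hz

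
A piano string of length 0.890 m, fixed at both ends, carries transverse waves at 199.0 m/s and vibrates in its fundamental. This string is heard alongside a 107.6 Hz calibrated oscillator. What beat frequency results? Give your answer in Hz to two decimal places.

4.20 Hz

For a string fixed at both ends, f_n = n·v/(2L) = 1·199.0/(2·0.890) = 111.7978 Hz.
f_beat = |111.7978 − 107.6| = 4.20 Hz.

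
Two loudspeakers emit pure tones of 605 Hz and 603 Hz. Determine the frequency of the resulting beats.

2 Hz

f_beat = |f₁ − f₂|.
|605 − 603| = 2 Hz.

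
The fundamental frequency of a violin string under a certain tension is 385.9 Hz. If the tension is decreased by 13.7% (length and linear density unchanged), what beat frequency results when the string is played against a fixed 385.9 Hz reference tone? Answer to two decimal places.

For a string, f ∝ √T, so the new frequency is 385.9·√0.863 = 358.4926 Hz.
f_beat = |358.4926 − 385.9| = 27.41 Hz.

27.41 Hz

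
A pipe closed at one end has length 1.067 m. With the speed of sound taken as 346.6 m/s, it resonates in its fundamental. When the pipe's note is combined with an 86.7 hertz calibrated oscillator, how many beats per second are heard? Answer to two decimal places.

Closed pipe (odd harmonics): f_n = n·v/(4L) = 1·346.6/(4·1.067) = 81.2090 Hz.
f_beat = |81.2090 − 86.7| = 5.49 Hz.

5.49 Hz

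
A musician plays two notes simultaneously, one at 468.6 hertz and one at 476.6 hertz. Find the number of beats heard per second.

Beats arise from superposition of two nearby frequencies; the beat rate is |f₁ − f₂|.
|468.6 − 476.6| = 8 Hz.

8 Hz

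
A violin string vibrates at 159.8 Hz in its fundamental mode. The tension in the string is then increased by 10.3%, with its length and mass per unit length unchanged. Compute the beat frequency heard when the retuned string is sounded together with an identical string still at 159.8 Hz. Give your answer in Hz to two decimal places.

8.03 Hz

For a string, f ∝ √T, so the new frequency is 159.8·√1.103 = 167.8280 Hz.
f_beat = |167.8280 − 159.8| = 8.03 Hz.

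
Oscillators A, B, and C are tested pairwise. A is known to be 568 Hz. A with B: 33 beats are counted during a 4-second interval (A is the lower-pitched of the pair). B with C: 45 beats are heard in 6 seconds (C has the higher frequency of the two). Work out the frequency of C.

583.75 Hz

A–B: Beat frequency = 33/4 = 8.25 Hz.
B is above A, so f_B = 568 + 8.25 = 576.25 Hz.
B–C: Beat frequency = 45/6 = 7.5 Hz.
C is above B, so f_C = 576.25 + 7.5 = 583.75 Hz.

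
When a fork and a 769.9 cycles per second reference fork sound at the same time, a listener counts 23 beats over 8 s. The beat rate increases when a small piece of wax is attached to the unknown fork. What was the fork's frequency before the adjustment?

Beat frequency = 23/8 = 2.875 Hz.
|f − 769.9| = 2.875, so the fork was at either 767.025 Hz or 772.775 Hz.
Loading a fork with wax lowers its frequency; the adjustment lowers the fork's frequency.
The beat rate rose, so the adjustment moved the fork further from 769.9 Hz — it was already below the reference.

767.025 Hz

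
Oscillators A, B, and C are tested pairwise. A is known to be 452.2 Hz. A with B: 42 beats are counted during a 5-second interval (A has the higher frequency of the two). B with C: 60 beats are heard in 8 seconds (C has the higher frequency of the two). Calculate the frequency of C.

451.3 Hz

A–B: Beat frequency = 42/5 = 8.4 Hz.
B is below A, so f_B = 452.2 − 8.4 = 443.8 Hz.
B–C: Beat frequency = 60/8 = 7.5 Hz.
C is above B, so f_C = 443.8 + 7.5 = 451.3 Hz.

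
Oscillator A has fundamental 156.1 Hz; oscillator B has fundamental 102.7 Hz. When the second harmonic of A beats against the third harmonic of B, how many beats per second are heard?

Second harmonic of the first: 2·156.1 = 312.2 Hz.
Third harmonic of the second: 3·102.7 = 308.1 Hz.
f_beat = |312.2 − 308.1| = 4.1 Hz.

4.1 Hz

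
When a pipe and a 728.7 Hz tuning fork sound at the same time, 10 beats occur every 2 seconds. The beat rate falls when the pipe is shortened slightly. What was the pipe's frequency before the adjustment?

Beat frequency = 10/2 = 5 Hz.
|f − 728.7| = 5, so the pipe was at either 723.7 Hz or 733.7 Hz.
A shorter pipe has a higher fundamental; the adjustment raises the pipe's frequency.
The beat rate fell, so the adjustment moved the pipe toward 728.7 Hz — it must have started below the reference.

723.7 Hz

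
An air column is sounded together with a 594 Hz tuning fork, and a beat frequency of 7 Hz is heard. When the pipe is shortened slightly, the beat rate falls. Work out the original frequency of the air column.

|f − 594| = 7, so the air column was at either 587 Hz or 601 Hz.
A shorter pipe has a higher fundamental; the adjustment raises the air column's frequency.
The beat rate fell, so the adjustment moved the air column toward 594 Hz — it must have started below the reference.

587 Hz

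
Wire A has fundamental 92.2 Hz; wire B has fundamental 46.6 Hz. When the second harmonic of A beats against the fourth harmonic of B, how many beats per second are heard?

2.0 Hz

Second harmonic of the first: 2·92.2 = 184.4 Hz.
Fourth harmonic of the second: 4·46.6 = 186.4 Hz.
f_beat = |184.4 − 186.4| = 2.0 Hz.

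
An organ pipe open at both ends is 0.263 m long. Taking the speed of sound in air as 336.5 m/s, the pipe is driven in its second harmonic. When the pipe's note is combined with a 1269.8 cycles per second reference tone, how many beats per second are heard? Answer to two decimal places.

Open pipe: f_n = n·v/(2L) = 2·336.5/(2·0.263) = 1279.4677 Hz.
f_beat = |1279.4677 − 1269.8| = 9.67 Hz.

9.67 Hz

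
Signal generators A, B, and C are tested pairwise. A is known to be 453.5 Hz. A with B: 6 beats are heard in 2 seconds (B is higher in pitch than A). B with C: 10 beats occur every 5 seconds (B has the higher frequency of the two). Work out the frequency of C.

A–B: Beat frequency = 6/2 = 3 Hz.
B is above A, so f_B = 453.5 + 3 = 456.5 Hz.
B–C: Beat frequency = 10/5 = 2 Hz.
C is below B, so f_C = 456.5 − 2 = 454.5 Hz.

454.5 Hz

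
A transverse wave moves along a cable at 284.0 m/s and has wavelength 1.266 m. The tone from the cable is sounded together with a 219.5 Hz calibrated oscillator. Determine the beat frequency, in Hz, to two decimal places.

4.83 Hz

Source frequency f = v/λ = 284.0/1.266 = 224.3286 Hz.
f_beat = |224.3286 − 219.5| = 4.83 Hz.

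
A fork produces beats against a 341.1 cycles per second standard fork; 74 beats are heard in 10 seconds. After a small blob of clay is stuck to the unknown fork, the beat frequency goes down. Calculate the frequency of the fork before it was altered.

Beat frequency = 74/10 = 7.4 Hz.
|f − 341.1| = 7.4, so the fork was at either 333.7 Hz or 348.5 Hz.
Adding mass to a fork lowers its frequency; the adjustment lowers the fork's frequency.
The beat rate fell, so the adjustment moved the fork toward 341.1 Hz — it must have started above the reference.

348.5 Hz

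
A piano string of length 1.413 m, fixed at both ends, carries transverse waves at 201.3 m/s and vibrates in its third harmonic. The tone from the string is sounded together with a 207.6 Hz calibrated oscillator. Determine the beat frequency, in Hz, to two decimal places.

For a string fixed at both ends, f_n = n·v/(2L) = 3·201.3/(2·1.413) = 213.6943 Hz.
f_beat = |213.6943 − 207.6| = 6.09 Hz.

6.09 Hz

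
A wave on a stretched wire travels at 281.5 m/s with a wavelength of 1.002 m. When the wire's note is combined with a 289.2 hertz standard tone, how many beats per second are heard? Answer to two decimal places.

8.26 Hz

Source frequency f = v/λ = 281.5/1.002 = 280.9381 Hz.
f_beat = |280.9381 − 289.2| = 8.26 Hz.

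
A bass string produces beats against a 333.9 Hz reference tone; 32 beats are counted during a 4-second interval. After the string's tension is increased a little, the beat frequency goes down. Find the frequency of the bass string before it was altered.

Beat frequency = 32/4 = 8 Hz.
|f − 333.9| = 8, so the bass string was at either 325.9 Hz or 341.9 Hz.
Higher tension means higher frequency; the adjustment raises the bass string's frequency.
The beat rate fell, so the adjustment moved the bass string toward 333.9 Hz — it must have started below the reference.

325.9 Hz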